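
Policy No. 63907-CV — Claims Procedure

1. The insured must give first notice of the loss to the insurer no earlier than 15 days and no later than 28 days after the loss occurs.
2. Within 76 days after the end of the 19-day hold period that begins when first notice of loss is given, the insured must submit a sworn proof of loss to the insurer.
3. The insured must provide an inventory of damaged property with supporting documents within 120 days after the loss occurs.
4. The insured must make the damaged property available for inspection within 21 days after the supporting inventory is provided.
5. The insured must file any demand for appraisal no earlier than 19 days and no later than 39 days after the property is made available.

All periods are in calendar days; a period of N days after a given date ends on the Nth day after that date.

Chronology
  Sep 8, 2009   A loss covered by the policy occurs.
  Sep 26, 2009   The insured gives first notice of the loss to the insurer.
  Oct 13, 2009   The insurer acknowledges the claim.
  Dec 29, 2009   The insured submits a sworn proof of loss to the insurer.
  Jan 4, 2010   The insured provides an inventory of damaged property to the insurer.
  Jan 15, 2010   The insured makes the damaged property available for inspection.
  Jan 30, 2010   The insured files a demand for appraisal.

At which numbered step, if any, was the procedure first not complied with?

(1) the permitted window runs from Sep 8, 2009 + 15 = Sep 23, 2009 to Sep 8, 2009 + 28 = Oct 6, 2009; done Sep 26, 2009, which is between those dates.
(2) due by Oct 15, 2009 + 76 days = Dec 30, 2009; done Dec 29, 2009 — timely.
(3) due by Sep 8, 2009 + 120 days = Jan 6, 2010; Jan 4, 2010 is within that limit.
(4) due by Jan 4, 2010 + 21 days = Jan 25, 2010; done Jan 15, 2010 — timely.
(5) the permitted window runs from Jan 15, 2010 + 19 = Feb 3, 2010 to Jan 15, 2010 + 39 = Feb 23, 2010; done Jan 30, 2010 — 4 days before the window opened.
The analysis stops there.

Step 5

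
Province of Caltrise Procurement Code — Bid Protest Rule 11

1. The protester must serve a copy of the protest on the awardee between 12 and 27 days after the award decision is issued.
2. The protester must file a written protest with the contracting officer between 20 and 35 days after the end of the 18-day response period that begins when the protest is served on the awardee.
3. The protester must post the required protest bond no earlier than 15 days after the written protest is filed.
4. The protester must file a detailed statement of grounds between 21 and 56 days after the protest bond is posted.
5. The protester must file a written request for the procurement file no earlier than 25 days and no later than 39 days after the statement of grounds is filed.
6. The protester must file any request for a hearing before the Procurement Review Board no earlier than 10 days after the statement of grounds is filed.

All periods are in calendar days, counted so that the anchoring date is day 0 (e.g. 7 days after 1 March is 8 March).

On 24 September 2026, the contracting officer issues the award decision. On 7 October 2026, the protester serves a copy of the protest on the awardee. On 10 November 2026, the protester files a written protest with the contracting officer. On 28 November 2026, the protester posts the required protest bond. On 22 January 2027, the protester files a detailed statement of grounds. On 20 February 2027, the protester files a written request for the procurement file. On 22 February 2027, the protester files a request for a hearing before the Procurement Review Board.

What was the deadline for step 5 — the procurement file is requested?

Step 5 runs from 22 January 2027, when the statement of grounds is filed. The window is 25–39 days after 22 January 2027; it closes on 2 March 2027.

2 March 2027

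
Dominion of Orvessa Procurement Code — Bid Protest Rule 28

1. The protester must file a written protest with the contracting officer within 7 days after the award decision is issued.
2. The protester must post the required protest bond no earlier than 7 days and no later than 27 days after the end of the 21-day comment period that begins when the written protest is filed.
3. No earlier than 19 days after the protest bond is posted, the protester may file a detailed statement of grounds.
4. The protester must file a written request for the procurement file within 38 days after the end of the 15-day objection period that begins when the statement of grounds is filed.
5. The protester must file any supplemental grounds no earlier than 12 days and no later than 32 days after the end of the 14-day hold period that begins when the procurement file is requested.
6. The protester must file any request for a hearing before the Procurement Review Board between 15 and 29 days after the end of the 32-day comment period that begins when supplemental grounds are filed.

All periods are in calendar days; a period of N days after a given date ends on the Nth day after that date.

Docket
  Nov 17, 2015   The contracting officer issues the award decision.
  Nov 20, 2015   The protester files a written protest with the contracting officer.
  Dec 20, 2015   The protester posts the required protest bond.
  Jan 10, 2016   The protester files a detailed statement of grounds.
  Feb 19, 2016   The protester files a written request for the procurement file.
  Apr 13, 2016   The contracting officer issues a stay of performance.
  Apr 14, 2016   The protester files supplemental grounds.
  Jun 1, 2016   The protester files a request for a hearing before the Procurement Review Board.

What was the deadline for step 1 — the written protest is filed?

Step 1 runs from Nov 17, 2015, when the award decision is issued. 7 days after Nov 17, 2015 is Nov 24, 2015.

Nov 24, 2015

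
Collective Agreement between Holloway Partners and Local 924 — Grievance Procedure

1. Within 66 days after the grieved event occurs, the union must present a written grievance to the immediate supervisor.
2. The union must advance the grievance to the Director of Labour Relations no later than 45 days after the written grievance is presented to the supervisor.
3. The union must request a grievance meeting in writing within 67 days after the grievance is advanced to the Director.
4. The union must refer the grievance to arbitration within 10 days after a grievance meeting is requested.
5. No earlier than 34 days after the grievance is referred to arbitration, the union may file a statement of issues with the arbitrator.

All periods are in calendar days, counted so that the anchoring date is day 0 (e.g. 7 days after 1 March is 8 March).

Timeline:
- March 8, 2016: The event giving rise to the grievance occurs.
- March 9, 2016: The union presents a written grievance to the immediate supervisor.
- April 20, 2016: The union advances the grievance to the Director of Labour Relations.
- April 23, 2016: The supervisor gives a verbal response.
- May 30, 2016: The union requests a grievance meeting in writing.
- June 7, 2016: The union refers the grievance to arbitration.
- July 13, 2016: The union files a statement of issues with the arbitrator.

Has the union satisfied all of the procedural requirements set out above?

(1) due by March 8, 2016 + 66 days = May 13, 2016; March 9, 2016 is within that limit.
(2) due by March 9, 2016 + 45 days = April 23, 2016; April 20, 2016 is within that limit.
(3) due by April 20, 2016 + 67 days = June 26, 2016; May 30, 2016 is within that limit.
(4) due by May 30, 2016 + 10 days = June 9, 2016; completed June 7, 2016, before the deadline.
(5) permitted from June 7, 2016 + 34 days = July 11, 2016 onward; July 13, 2016 is on or after that date.

Yes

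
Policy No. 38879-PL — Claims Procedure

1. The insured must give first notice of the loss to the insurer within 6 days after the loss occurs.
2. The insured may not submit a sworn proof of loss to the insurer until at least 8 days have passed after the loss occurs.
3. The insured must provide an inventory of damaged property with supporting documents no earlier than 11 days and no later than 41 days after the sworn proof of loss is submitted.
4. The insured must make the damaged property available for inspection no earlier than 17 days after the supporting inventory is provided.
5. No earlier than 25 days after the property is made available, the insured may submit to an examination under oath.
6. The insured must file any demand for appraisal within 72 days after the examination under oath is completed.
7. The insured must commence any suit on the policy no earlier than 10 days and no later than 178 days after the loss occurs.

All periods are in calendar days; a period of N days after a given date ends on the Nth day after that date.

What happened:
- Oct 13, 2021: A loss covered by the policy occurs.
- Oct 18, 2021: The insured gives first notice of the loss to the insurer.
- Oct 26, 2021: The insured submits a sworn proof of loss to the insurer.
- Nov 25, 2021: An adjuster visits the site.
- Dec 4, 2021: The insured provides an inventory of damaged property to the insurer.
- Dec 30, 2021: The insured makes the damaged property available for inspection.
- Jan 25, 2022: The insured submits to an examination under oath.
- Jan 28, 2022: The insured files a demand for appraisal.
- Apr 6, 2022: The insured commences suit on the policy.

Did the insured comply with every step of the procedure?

Yes

Step 1 — counting 6 days from Oct 13, 2021 (when the loss occurs) gives a deadline of Oct 19, 2021; done Oct 18, 2021 — timely.
Step 2 — must wait 8 days from Oct 13, 2021 (when the loss occurs), so not before Oct 21, 2021; done Oct 26, 2021, after the minimum wait.
Step 3 — 11 and 41 days from Oct 26, 2021 (when the sworn proof of loss is submitted) are Nov 6, 2021 and Dec 6, 2021 respectively; done Dec 4, 2021, which is between those dates.
Step 4 — must wait 17 days from Dec 4, 2021 (when the supporting inventory is provided), so not before Dec 21, 2021; Dec 30, 2021 is on or after that date.
Step 5 — must wait 25 days from Dec 30, 2021 (when the property is made available), so not before Jan 24, 2022; Jan 25, 2022 is on or after that date.
Step 6 — counting 72 days from Jan 25, 2022 (when the examination under oath is completed) gives a deadline of Apr 7, 2022; done Jan 28, 2022 — timely.
Step 7 — 10 and 178 days from Oct 13, 2021 (when the loss occurs) are Oct 23, 2021 and Apr 9, 2022 respectively; done Apr 6, 2022 — within the window.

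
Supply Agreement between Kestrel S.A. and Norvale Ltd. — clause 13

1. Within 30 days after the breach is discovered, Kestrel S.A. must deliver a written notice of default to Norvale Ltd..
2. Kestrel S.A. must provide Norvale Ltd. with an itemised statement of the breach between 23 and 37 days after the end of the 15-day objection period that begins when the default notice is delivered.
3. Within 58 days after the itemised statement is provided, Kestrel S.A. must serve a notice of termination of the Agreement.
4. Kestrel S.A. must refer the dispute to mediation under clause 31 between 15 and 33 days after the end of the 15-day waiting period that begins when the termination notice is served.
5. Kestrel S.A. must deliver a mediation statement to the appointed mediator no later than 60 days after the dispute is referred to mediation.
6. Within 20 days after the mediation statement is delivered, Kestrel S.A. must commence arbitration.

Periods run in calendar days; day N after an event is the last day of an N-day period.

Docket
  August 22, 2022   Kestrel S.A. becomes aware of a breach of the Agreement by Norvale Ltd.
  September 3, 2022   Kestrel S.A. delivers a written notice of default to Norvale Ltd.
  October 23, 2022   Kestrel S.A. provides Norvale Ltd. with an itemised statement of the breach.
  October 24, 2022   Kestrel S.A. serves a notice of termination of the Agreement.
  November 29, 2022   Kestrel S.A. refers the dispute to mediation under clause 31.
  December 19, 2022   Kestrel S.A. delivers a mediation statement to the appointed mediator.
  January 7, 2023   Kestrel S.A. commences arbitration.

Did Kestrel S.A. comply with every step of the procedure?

Step 1 — counting 30 days from August 22, 2022 (when the breach is discovered) gives a deadline of September 21, 2022; done September 3, 2022 — timely.
Step 2 — 23 and 37 days from September 18, 2022 (end of the 15-day objection period, which began when the default notice is delivered on September 3, 2022) are October 11, 2022 and October 25, 2022 respectively; done October 23, 2022, which is between those dates.
Step 3 — counting 58 days from October 23, 2022 (when the itemised statement is provided) gives a deadline of December 20, 2022; completed October 24, 2022, before the deadline.
Step 4 — 15 and 33 days from November 8, 2022 (end of the 15-day waiting period, which began when the termination notice is served on October 24, 2022) are November 23, 2022 and December 11, 2022 respectively; November 29, 2022 falls inside that range.
Step 5 — counting 60 days from November 29, 2022 (when the dispute is referred to mediation) gives a deadline of January 28, 2023; done December 19, 2022 — timely.
Step 6 — counting 20 days from December 19, 2022 (when the mediation statement is delivered) gives a deadline of January 8, 2023; completed January 7, 2023, before the deadline.

Yes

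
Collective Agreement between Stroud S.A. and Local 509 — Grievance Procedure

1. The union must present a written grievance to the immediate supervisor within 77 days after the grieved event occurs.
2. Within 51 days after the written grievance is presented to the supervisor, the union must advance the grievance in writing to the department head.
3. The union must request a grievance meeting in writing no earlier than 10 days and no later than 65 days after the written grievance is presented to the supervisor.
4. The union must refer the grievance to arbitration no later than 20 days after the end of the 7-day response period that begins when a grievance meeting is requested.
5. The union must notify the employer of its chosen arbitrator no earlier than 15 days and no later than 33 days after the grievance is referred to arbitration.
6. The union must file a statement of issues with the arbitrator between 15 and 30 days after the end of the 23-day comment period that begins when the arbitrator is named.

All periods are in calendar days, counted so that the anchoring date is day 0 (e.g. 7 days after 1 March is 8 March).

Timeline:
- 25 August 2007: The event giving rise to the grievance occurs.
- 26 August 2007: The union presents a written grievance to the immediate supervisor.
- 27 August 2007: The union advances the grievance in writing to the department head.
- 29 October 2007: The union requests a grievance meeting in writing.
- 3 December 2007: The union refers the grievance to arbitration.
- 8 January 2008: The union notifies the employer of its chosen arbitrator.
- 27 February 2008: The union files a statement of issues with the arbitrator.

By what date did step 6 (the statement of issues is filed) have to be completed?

The arbitrator is named on 8 January 2008; the 23-day comment period therefore ends 31 January 2008, and step 6 runs from that date. The window is 15–30 days after 31 January 2008; it closes on 1 March 2008.

1 March 2008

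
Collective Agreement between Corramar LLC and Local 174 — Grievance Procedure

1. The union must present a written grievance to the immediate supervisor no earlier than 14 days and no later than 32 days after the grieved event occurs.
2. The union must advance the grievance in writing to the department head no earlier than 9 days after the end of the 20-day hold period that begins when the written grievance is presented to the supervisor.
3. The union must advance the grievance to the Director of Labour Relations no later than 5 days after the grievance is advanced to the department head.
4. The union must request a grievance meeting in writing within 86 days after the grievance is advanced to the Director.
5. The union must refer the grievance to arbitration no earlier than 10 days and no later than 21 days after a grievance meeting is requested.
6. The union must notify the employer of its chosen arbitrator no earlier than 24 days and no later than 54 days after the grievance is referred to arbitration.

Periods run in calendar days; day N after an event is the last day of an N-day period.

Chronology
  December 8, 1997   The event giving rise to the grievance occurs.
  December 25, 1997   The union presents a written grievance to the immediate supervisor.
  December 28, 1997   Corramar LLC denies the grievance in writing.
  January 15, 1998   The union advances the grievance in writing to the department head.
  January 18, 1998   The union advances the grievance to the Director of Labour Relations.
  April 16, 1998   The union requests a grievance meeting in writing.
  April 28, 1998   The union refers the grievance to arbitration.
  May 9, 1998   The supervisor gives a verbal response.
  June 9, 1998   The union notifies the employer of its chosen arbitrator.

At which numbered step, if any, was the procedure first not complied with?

Step 1 — 14 and 32 days from December 8, 1997 (when the grieved event occurs) are December 22, 1997 and January 9, 1998 respectively; December 25, 1997 falls inside that range.
Step 2 — must wait 9 days from January 14, 1998 (end of the 20-day hold period, which began when the written grievance is presented to the supervisor on December 25, 1997), so not before January 23, 1998; done January 15, 1998 — 8 days too early.
The procedure was therefore not followed at step 2.

Step 2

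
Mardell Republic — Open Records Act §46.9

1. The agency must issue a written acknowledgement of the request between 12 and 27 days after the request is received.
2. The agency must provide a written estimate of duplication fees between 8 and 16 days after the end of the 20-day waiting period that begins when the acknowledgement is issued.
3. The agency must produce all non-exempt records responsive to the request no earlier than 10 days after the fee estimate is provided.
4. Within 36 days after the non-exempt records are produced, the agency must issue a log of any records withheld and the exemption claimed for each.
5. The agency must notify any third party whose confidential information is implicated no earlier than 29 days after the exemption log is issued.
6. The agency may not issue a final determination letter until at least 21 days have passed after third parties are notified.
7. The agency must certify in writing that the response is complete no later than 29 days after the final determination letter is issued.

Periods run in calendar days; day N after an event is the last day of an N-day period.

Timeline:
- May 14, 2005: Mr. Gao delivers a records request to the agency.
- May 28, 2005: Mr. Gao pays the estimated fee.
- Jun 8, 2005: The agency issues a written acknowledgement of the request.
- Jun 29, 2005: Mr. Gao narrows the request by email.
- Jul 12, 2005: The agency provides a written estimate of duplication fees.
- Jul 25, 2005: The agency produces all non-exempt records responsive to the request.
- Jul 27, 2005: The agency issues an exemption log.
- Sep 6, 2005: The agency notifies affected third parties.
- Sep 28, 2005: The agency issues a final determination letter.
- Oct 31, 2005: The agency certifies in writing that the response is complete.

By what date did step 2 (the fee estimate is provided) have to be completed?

The acknowledgement is issued on Jun 8, 2005; the 20-day waiting period therefore ends Jun 28, 2005, and step 2 runs from that date. The window is 8–16 days after Jun 28, 2005; it closes on Jul 14, 2005.

Jul 14, 2005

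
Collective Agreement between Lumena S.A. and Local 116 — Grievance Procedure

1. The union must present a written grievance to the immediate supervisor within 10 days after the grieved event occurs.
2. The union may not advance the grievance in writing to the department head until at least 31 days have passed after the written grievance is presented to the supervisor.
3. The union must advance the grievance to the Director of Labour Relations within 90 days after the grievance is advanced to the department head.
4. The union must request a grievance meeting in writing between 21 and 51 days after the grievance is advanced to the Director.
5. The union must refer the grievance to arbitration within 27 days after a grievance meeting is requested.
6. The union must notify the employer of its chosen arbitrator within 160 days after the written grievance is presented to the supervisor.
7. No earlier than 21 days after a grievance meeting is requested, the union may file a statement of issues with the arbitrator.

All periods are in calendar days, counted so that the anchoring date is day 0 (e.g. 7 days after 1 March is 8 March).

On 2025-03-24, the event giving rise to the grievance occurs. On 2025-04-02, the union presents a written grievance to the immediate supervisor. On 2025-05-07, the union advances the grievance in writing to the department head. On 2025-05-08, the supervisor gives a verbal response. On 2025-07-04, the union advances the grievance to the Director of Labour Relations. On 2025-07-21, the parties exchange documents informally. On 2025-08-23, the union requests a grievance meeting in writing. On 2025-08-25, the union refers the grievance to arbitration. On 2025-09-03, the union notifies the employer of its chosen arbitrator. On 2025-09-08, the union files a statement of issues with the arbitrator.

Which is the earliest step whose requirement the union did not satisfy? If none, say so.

Step 1: 10 days after 2025-03-24 (when the grieved event occurs) is 2025-04-03; 2025-04-02 is within that limit.
Step 2: the earliest permitted date is 31 days after 2025-04-02 (when the written grievance is presented to the supervisor), i.e. 2025-05-03; done 2025-05-07 — permitted.
Step 3: 90 days after 2025-05-07 (when the grievance is advanced to the department head) is 2025-08-05; done 2025-07-04 — timely.
Step 4: the window is 21–51 days after 2025-07-04 (when the grievance is advanced to the Director), so 2025-07-25 through 2025-08-24; 2025-08-23 falls inside that range.
Step 5: 27 days after 2025-08-23 (when a grievance meeting is requested) is 2025-09-19; 2025-08-25 is within that limit.
Step 6: 160 days after 2025-04-02 (when the written grievance is presented to the supervisor) is 2025-09-09; done 2025-09-03 — timely.
Step 7: the earliest permitted date is 21 days after 2025-08-23 (when a grievance meeting is requested), i.e. 2025-09-13; acted on 2025-09-08, 5 days prematurely.
Later steps need not be reached.

Step 7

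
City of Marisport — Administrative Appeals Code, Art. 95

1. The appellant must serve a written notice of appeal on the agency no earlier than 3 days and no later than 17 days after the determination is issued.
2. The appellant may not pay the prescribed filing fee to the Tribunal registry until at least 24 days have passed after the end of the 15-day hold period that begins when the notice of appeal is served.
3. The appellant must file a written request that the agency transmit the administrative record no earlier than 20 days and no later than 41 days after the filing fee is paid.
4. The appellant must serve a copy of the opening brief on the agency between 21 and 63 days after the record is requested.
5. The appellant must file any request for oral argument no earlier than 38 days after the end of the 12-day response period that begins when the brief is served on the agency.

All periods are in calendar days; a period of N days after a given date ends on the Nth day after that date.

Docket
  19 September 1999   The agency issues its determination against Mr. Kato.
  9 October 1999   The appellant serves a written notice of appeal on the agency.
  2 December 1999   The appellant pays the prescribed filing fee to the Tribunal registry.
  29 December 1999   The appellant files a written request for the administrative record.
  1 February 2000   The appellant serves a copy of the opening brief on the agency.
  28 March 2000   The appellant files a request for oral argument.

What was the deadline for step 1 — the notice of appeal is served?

Step 1 runs from 19 September 1999, when the determination is issued. The window is 3–17 days after 19 September 1999; it closes on 6 October 1999.

6 October 1999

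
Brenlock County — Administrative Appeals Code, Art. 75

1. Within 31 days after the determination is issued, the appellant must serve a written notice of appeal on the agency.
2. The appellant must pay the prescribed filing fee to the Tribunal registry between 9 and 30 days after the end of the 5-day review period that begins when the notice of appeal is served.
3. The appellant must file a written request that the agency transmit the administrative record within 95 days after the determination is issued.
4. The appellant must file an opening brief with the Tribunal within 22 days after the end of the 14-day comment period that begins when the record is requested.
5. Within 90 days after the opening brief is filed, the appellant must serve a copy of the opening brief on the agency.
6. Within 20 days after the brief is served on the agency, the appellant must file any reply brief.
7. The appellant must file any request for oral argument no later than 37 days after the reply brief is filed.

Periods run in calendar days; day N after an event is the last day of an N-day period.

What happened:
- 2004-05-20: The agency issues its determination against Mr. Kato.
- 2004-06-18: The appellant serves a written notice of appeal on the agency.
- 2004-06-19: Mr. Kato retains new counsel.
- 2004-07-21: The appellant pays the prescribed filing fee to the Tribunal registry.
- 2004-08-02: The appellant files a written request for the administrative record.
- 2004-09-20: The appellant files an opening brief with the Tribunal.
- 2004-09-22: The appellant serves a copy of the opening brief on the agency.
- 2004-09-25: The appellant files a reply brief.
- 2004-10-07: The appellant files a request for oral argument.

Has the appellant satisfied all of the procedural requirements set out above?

No

Step 1: 31 days after 2004-05-20 (when the determination is issued) is 2004-06-20; 2004-06-18 is within that limit.
Step 2: the window is 9–30 days after 2004-06-23 (end of the 5-day review period, which began when the notice of appeal is served on 2004-06-18), so 2004-07-02 through 2004-07-23; 2004-07-21 falls inside that range.
Step 3: 95 days after 2004-05-20 (when the determination is issued) is 2004-08-23; done 2004-08-02 — timely.
Step 4: 22 days after 2004-08-16 (end of the 14-day comment period, which began when the record is requested on 2004-08-02) is 2004-09-07; done 2004-09-20 — 13 days late.
The analysis stops there.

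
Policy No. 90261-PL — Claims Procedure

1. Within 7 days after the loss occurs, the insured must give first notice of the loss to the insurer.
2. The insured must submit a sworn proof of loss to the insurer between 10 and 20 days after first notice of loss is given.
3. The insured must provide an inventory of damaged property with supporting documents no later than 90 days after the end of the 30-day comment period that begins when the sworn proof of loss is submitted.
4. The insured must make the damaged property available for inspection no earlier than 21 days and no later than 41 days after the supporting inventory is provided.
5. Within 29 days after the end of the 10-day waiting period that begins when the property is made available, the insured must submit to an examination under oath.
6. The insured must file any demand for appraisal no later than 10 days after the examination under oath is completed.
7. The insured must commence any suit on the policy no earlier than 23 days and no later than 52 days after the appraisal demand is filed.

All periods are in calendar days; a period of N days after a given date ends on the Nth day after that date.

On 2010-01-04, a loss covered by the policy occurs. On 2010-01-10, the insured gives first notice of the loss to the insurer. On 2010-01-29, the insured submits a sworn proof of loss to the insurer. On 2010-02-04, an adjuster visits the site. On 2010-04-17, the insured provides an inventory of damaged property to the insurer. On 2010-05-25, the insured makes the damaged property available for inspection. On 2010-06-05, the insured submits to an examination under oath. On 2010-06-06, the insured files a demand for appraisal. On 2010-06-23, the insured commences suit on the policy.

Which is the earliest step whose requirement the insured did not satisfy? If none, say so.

Step 7

Step 1: 7 days after 2010-01-04 (when the loss occurs) is 2010-01-11; done 2010-01-10 — timely.
Step 2: the window is 10–20 days after 2010-01-10 (when first notice of loss is given), so 2010-01-20 through 2010-01-30; done 2010-01-29, which is between those dates.
Step 3: 90 days after 2010-02-28 (end of the 30-day comment period, which began when the sworn proof of loss is submitted on 2010-01-29) is 2010-05-29; done 2010-04-17 — timely.
Step 4: the window is 21–41 days after 2010-04-17 (when the supporting inventory is provided), so 2010-05-08 through 2010-05-28; done 2010-05-25, which is between those dates.
Step 5: 29 days after 2010-06-04 (end of the 10-day waiting period, which began when the property is made available on 2010-05-25) is 2010-07-03; 2010-06-05 is within that limit.
Step 6: 10 days after 2010-06-05 (when the examination under oath is completed) is 2010-06-15; completed 2010-06-06, before the deadline.
Step 7: the window is 23–52 days after 2010-06-06 (when the appraisal demand is filed), so 2010-06-29 through 2010-07-28; done 2010-06-23 — 6 days before the window opened.
The procedure was therefore not followed at step 7.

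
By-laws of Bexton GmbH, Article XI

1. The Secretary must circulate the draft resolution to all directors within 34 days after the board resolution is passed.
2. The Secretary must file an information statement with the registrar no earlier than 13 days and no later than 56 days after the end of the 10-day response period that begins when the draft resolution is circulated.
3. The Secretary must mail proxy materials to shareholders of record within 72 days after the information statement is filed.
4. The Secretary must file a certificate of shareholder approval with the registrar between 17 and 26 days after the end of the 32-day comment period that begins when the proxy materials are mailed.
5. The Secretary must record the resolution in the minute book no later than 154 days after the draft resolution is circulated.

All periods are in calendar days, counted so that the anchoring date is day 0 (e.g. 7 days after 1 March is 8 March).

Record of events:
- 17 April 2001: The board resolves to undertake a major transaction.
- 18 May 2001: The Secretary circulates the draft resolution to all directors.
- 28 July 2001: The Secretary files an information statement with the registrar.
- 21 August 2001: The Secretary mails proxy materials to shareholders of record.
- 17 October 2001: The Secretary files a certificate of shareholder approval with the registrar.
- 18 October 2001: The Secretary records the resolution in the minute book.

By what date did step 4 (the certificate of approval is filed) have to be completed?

The proxy materials are mailed on 21 August 2001; the 32-day comment period therefore ends 22 September 2001, and step 4 runs from that date. The window is 17–26 days after 22 September 2001; it closes on 18 October 2001.

18 October 2001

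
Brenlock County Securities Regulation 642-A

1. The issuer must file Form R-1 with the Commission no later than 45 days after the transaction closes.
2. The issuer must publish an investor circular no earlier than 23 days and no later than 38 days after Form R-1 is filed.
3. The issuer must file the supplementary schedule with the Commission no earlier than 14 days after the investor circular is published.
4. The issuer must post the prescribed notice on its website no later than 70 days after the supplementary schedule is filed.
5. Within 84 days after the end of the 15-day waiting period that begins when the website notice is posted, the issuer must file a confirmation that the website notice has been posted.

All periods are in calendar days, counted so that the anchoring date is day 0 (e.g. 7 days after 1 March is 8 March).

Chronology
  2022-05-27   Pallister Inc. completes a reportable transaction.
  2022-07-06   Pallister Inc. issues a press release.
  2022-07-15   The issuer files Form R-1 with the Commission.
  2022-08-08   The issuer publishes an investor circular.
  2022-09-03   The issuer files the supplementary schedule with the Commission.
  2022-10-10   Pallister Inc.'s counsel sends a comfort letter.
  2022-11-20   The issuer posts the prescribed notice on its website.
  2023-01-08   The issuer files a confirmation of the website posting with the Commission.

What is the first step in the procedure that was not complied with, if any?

Step 1

Step 1: 45 days after 2022-05-27 (when the transaction closes) is 2022-07-11; 2022-07-15 misses that deadline by 4 days.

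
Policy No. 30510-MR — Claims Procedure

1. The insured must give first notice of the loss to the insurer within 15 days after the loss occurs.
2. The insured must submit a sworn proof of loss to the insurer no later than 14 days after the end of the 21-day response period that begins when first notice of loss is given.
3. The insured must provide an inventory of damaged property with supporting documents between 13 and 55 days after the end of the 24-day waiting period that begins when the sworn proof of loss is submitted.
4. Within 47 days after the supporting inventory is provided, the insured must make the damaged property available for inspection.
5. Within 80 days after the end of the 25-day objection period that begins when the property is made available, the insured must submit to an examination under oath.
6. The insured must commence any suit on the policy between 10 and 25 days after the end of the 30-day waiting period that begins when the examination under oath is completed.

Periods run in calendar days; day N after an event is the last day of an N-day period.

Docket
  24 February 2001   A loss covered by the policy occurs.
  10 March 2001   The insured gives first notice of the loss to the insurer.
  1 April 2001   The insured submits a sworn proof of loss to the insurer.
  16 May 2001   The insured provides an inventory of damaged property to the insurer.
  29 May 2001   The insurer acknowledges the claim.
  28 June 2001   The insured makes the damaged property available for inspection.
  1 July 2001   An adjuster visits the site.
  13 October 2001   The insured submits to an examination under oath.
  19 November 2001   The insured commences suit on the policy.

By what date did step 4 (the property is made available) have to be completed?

2 July 2001

Step 4 runs from 16 May 2001, when the supporting inventory is provided. 47 days after 16 May 2001 is 2 July 2001.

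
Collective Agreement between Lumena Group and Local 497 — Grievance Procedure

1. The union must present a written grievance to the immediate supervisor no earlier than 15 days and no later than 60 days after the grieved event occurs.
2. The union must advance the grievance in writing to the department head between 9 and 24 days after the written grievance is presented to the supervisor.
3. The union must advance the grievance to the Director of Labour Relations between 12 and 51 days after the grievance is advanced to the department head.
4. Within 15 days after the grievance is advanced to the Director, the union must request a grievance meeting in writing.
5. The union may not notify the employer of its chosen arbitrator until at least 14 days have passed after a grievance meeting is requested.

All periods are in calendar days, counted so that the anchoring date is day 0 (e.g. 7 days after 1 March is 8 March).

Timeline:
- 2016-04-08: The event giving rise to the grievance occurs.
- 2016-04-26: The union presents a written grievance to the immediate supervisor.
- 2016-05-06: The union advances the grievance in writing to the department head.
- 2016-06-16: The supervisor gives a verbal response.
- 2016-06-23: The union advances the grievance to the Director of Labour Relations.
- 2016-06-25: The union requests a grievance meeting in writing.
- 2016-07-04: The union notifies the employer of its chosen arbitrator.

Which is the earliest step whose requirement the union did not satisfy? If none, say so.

Step 1: the window is 15–60 days after 2016-04-08 (when the grieved event occurs), so 2016-04-23 through 2016-06-07; done 2016-04-26 — within the window.
Step 2: the window is 9–24 days after 2016-04-26 (when the written grievance is presented to the supervisor), so 2016-05-05 through 2016-05-20; done 2016-05-06 — within the window.
Step 3: the window is 12–51 days after 2016-05-06 (when the grievance is advanced to the department head), so 2016-05-18 through 2016-06-26; 2016-06-23 falls inside that range.
Step 4: 15 days after 2016-06-23 (when the grievance is advanced to the Director) is 2016-07-08; done 2016-06-25 — timely.
Step 5: the earliest permitted date is 14 days after 2016-06-25 (when a grievance meeting is requested), i.e. 2016-07-09; done 2016-07-04 — 5 days too early.

Step 5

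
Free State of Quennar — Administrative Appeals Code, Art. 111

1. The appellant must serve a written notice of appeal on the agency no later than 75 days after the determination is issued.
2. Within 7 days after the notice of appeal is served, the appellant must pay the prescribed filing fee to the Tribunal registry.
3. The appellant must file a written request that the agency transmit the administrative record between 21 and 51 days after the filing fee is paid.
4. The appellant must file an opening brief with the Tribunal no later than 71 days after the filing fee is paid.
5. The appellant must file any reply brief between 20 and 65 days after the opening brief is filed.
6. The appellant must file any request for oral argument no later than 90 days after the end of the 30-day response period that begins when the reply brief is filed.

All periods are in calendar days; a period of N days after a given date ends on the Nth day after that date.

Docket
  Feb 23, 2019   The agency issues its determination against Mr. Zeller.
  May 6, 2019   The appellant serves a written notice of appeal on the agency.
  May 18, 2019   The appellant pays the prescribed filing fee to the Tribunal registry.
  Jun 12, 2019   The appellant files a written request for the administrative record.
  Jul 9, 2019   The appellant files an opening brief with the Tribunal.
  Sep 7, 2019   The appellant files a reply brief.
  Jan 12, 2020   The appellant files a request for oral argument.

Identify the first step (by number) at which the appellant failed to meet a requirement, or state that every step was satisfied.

Step 2

Step 1 — counting 75 days from Feb 23, 2019 (when the determination is issued) gives a deadline of May 9, 2019; completed May 6, 2019, before the deadline.
Step 2 — counting 7 days from May 6, 2019 (when the notice of appeal is served) gives a deadline of May 13, 2019; May 18, 2019 misses that deadline by 5 days.
Later steps need not be reached.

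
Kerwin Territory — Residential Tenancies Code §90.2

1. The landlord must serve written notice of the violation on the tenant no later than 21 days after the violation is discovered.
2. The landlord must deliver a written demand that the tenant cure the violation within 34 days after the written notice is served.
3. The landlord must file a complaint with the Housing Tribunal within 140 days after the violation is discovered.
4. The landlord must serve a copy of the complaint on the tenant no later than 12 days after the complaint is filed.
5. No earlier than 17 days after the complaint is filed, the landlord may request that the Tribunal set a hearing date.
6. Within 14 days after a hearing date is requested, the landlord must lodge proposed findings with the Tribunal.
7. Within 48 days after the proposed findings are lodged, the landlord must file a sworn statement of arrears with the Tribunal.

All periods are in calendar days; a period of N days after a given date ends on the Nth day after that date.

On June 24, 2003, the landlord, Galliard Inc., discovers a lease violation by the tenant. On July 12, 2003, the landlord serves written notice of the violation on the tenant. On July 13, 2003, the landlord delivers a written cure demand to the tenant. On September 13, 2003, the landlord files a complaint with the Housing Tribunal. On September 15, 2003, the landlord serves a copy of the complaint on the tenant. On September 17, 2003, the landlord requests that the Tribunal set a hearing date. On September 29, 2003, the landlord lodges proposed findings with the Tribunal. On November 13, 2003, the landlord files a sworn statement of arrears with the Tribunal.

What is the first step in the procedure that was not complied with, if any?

Step 5

Step 1: 21 days after June 24, 2003 (when the violation is discovered) is July 15, 2003; done July 12, 2003 — timely.
Step 2: 34 days after July 12, 2003 (when the written notice is served) is August 15, 2003; completed July 13, 2003, before the deadline.
Step 3: 140 days after June 24, 2003 (when the violation is discovered) is November 11, 2003; completed September 13, 2003, before the deadline.
Step 4: 12 days after September 13, 2003 (when the complaint is filed) is September 25, 2003; done September 15, 2003 — timely.
Step 5: the earliest permitted date is 17 days after September 13, 2003 (when the complaint is filed), i.e. September 30, 2003; done September 17, 2003 — 13 days too early.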